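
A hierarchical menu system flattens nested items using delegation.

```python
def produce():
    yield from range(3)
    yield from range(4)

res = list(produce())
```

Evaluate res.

Step 1: Trace yields in order:
  yield 0
  yield 1
  yield 2
  yield 0
  yield 1
  yield 2
  yield 3
Therefore res = [0, 1, 2, 0, 1, 2, 3].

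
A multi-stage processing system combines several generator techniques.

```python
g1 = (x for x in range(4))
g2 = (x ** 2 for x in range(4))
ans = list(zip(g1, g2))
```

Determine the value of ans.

Step 1: g1 produces [0, 1, 2, 3].
Step 2: g2 produces [0, 1, 4, 9].
Step 3: zip pairs them: [(0, 0), (1, 1), (2, 4), (3, 9)].
Therefore ans = [(0, 0), (1, 1), (2, 4), (3, 9)].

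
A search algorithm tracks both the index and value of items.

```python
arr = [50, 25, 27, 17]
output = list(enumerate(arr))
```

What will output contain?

Step 1: enumerate pairs each element with its index:
  (0, 50)
  (1, 25)
  (2, 27)
  (3, 17)
Therefore output = [(0, 50), (1, 25), (2, 27), (3, 17)].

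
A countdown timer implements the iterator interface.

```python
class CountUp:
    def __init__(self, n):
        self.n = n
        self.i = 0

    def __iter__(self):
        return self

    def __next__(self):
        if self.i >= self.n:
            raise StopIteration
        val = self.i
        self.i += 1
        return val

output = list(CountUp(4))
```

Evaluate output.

Step 1: CountUp(4) creates an iterator counting 0 to 3.
Step 2: list() consumes all values: [0, 1, 2, 3].
Therefore output = [0, 1, 2, 3].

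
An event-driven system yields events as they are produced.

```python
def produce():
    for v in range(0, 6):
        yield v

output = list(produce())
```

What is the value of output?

Step 1: The generator yields each value from range(0, 6).
Step 2: list() consumes all yields: [0, 1, 2, 3, 4, 5].
Therefore output = [0, 1, 2, 3, 4, 5].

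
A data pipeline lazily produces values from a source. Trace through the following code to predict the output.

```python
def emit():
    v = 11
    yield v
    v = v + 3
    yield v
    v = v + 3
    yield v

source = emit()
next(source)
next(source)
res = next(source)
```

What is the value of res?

Step 1: Trace through generator execution:
  Yield 1: v starts at 11, yield 11
  Yield 2: v = 11 + 3 = 14, yield 14
  Yield 3: v = 14 + 3 = 17, yield 17
Step 2: First next() gets 11, second next() gets the second value, third next() yields 17.
Therefore res = 17.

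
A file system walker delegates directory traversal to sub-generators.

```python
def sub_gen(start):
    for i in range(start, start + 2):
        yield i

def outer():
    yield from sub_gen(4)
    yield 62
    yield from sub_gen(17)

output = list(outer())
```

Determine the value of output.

Step 1: outer() delegates to sub_gen(4):
  yield 4
  yield 5
Step 2: yield 62
Step 3: Delegates to sub_gen(17):
  yield 17
  yield 18
Therefore output = [4, 5, 62, 17, 18].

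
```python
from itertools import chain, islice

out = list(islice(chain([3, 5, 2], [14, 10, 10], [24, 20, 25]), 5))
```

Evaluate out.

Step 1: chain([3, 5, 2], [14, 10, 10], [24, 20, 25]) = [3, 5, 2, 14, 10, 10, 24, 20, 25].
Step 2: islice takes first 5 elements: [3, 5, 2, 14, 10].
Therefore out = [3, 5, 2, 14, 10].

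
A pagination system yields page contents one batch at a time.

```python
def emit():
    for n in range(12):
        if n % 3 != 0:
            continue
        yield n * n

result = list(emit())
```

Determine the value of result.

Step 1: Only yield n**2 when n is divisible by 3:
  n=0: 0 % 3 == 0, yield 0**2 = 0
  n=3: 3 % 3 == 0, yield 3**2 = 9
  n=6: 6 % 3 == 0, yield 6**2 = 36
  n=9: 9 % 3 == 0, yield 9**2 = 81
Therefore result = [0, 9, 36, 81].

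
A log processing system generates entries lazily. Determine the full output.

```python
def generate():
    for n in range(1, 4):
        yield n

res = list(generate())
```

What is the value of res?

Step 1: The generator yields each value from range(1, 4).
Step 2: list() consumes all yields: [1, 2, 3].
Therefore res = [1, 2, 3].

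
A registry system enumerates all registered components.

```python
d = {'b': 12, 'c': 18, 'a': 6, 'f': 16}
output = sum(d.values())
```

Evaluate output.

Step 1: d.values() = [12, 18, 6, 16].
Step 2: sum = 52.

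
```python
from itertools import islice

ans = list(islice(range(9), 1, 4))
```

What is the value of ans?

Step 1: islice(range(9), 1, 4) takes elements at indices [1, 4).
Step 2: Elements: [1, 2, 3].
Therefore ans = [1, 2, 3].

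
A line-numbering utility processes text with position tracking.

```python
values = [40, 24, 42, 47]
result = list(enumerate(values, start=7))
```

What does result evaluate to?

Step 1: enumerate with start=7:
  (7, 40)
  (8, 24)
  (9, 42)
  (10, 47)
Therefore result = [(7, 40), (8, 24), (9, 42), (10, 47)].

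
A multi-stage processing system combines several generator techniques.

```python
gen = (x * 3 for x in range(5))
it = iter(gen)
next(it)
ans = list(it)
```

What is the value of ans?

Step 1: Generator produces [0, 3, 6, 9, 12].
Step 2: next(it) consumes first element (0).
Step 3: list(it) collects remaining: [3, 6, 9, 12].
Therefore ans = [3, 6, 9, 12].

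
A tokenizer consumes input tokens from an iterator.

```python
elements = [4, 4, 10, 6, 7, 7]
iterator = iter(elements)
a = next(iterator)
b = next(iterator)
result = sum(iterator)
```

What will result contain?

Step 1: Create iterator over [4, 4, 10, 6, 7, 7].
Step 2: a = next() = 4, b = next() = 4.
Step 3: sum() of remaining [10, 6, 7, 7] = 30.
Therefore result = 30.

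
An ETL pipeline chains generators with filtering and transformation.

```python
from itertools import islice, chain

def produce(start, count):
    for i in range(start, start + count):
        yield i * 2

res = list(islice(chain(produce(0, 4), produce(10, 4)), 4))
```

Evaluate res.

Step 1: produce(0, 4) yields [0, 2, 4, 6].
Step 2: produce(10, 4) yields [20, 22, 24, 26].
Step 3: chain concatenates: [0, 2, 4, 6, 20, 22, 24, 26].
Step 4: islice takes first 4: [0, 2, 4, 6].
Therefore res = [0, 2, 4, 6].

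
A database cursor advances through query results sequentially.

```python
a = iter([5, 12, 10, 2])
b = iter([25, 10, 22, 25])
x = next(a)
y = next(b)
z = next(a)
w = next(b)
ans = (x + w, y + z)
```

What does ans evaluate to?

Step 1: a iterates [5, 12, 10, 2], b iterates [25, 10, 22, 25].
Step 2: x = next(a) = 5, y = next(b) = 25.
Step 3: z = next(a) = 12, w = next(b) = 10.
Step 4: ans = (5 + 10, 25 + 12) = (15, 37).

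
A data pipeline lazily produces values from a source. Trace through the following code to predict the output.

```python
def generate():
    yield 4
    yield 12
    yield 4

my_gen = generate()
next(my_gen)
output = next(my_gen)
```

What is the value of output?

Step 1: generate() creates a generator.
Step 2: next(my_gen) yields 4 (consumed and discarded).
Step 3: next(my_gen) yields 12, assigned to output.
Therefore output = 12.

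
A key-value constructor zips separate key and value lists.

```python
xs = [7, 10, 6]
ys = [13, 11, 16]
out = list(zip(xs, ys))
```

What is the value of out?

Step 1: zip pairs elements at same index:
  Index 0: (7, 13)
  Index 1: (10, 11)
  Index 2: (6, 16)
Therefore out = [(7, 13), (10, 11), (6, 16)].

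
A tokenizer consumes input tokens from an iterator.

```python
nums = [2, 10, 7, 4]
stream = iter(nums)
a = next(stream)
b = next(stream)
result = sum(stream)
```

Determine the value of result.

Step 1: Create iterator over [2, 10, 7, 4].
Step 2: a = next() = 2, b = next() = 10.
Step 3: sum() of remaining [7, 4] = 11.
Therefore result = 11.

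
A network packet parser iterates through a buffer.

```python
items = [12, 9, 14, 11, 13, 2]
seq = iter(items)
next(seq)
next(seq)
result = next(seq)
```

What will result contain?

Step 1: Create iterator over [12, 9, 14, 11, 13, 2].
Step 2: next() consumes 12.
Step 3: next() consumes 9.
Step 4: next() returns 14.
Therefore result = 14.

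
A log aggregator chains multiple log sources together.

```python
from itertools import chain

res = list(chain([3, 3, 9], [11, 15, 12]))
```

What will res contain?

Step 1: chain() concatenates iterables: [3, 3, 9] + [11, 15, 12].
Therefore res = [3, 3, 9, 11, 15, 12].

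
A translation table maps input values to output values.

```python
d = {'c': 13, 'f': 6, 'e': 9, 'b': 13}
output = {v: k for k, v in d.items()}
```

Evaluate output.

Step 1: Invert dict (swap keys and values):
  'c': 13 -> 13: 'c'
  'f': 6 -> 6: 'f'
  'e': 9 -> 9: 'e'
  'b': 13 -> 13: 'b'
Therefore output = {13: 'b', 6: 'f', 9: 'e'}.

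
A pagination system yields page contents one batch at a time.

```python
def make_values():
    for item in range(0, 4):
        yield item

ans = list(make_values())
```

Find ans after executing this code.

Step 1: The generator yields each value from range(0, 4).
Step 2: list() consumes all yields: [0, 1, 2, 3].
Therefore ans = [0, 1, 2, 3].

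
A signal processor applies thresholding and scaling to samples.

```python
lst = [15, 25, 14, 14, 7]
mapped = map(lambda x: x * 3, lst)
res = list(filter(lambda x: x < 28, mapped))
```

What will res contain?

Step 1: Map x * 3:
  15 -> 45
  25 -> 75
  14 -> 42
  14 -> 42
  7 -> 21
Step 2: Filter for < 28:
  45: removed
  75: removed
  42: removed
  42: removed
  21: kept
Therefore res = [21].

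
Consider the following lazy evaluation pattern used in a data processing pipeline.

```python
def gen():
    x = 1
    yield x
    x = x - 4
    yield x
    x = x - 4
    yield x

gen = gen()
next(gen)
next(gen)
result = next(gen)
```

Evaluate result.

Step 1: Trace through generator execution:
  Yield 1: x starts at 1, yield 1
  Yield 2: x = 1 - 4 = -3, yield -3
  Yield 3: x = -3 - 4 = -7, yield -7
Step 2: First next() gets 1, second next() gets the second value, third next() yields -7.
Therefore result = -7.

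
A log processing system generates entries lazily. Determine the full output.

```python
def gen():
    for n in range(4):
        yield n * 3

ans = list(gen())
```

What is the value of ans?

Step 1: For each n in range(4), yield n * 3:
  n=0: yield 0 * 3 = 0
  n=1: yield 1 * 3 = 3
  n=2: yield 2 * 3 = 6
  n=3: yield 3 * 3 = 9
Therefore ans = [0, 3, 6, 9].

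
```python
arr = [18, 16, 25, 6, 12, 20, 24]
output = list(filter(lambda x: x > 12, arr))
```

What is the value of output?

Step 1: Filter elements > 12:
  18: kept
  16: kept
  25: kept
  6: removed
  12: removed
  20: kept
  24: kept
Therefore output = [18, 16, 25, 20, 24].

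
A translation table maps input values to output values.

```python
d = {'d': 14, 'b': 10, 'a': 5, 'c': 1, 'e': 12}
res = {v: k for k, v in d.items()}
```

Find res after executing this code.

Step 1: Invert dict (swap keys and values):
  'd': 14 -> 14: 'd'
  'b': 10 -> 10: 'b'
  'a': 5 -> 5: 'a'
  'c': 1 -> 1: 'c'
  'e': 12 -> 12: 'e'
Therefore res = {14: 'd', 10: 'b', 5: 'a', 1: 'c', 12: 'e'}.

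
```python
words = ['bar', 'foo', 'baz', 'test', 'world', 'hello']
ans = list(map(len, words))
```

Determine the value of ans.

Step 1: Map len() to each word:
  'bar' -> 3
  'foo' -> 3
  'baz' -> 3
  'test' -> 4
  'world' -> 5
  'hello' -> 5
Therefore ans = [3, 3, 3, 4, 5, 5].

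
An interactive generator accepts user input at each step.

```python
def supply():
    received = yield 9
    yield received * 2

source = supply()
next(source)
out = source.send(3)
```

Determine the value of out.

Step 1: next(source) advances to first yield, producing 9.
Step 2: send(3) resumes, received = 3.
Step 3: yield received * 2 = 3 * 2 = 6.
Therefore out = 6.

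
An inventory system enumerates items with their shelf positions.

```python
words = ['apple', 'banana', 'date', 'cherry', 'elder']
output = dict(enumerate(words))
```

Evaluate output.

Step 1: enumerate pairs indices with words:
  0 -> 'apple'
  1 -> 'banana'
  2 -> 'date'
  3 -> 'cherry'
  4 -> 'elder'
Therefore output = {0: 'apple', 1: 'banana', 2: 'date', 3: 'cherry', 4: 'elder'}.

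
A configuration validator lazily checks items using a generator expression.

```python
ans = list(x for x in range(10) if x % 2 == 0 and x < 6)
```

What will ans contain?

Step 1: Filter range(10) where x % 2 == 0 and x < 6:
  x=0: both conditions met, included
  x=1: excluded (1 % 2 != 0)
  x=2: both conditions met, included
  x=3: excluded (3 % 2 != 0)
  x=4: both conditions met, included
  x=5: excluded (5 % 2 != 0)
  x=6: excluded (6 >= 6)
  x=7: excluded (7 % 2 != 0, 7 >= 6)
  x=8: excluded (8 >= 6)
  x=9: excluded (9 % 2 != 0, 9 >= 6)
Therefore ans = [0, 2, 4].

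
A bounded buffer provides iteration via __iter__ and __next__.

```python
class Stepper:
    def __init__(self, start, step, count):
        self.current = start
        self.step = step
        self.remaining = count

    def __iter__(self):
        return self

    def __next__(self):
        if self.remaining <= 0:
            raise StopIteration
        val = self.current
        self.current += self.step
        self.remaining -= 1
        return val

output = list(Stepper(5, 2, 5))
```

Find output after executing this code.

Step 1: Stepper starts at 5, increments by 2, for 5 steps:
  Yield 5, then current += 2
  Yield 7, then current += 2
  Yield 9, then current += 2
  Yield 11, then current += 2
  Yield 13, then current += 2
Therefore output = [5, 7, 9, 11, 13].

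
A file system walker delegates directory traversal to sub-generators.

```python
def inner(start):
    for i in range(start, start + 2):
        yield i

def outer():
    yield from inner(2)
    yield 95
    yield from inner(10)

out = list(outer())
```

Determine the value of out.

Step 1: outer() delegates to inner(2):
  yield 2
  yield 3
Step 2: yield 95
Step 3: Delegates to inner(10):
  yield 10
  yield 11
Therefore out = [2, 3, 95, 10, 11].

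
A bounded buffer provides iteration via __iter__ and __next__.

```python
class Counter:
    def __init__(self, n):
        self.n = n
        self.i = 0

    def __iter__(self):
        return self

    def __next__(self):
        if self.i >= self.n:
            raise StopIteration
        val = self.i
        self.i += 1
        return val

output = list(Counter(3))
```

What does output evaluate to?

Step 1: Counter(3) creates an iterator counting 0 to 2.
Step 2: list() consumes all values: [0, 1, 2].
Therefore output = [0, 1, 2].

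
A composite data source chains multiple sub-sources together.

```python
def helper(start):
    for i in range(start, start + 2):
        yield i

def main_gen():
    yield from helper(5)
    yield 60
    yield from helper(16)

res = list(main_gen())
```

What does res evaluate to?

Step 1: main_gen() delegates to helper(5):
  yield 5
  yield 6
Step 2: yield 60
Step 3: Delegates to helper(16):
  yield 16
  yield 17
Therefore res = [5, 6, 60, 16, 17].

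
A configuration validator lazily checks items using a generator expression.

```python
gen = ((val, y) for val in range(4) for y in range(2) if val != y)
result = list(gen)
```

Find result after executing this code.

Step 1: Nested generator over range(4) x range(2) where val != y:
  (0, 0): excluded (val == y)
  (0, 1): included
  (1, 0): included
  (1, 1): excluded (val == y)
  (2, 0): included
  (2, 1): included
  (3, 0): included
  (3, 1): included
Therefore result = [(0, 1), (1, 0), (2, 0), (2, 1), (3, 0), (3, 1)].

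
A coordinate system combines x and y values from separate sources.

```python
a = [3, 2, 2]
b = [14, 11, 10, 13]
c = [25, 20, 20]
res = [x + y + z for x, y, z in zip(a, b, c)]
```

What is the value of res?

Step 1: zip three lists (truncates to shortest, len=3):
  3 + 14 + 25 = 42
  2 + 11 + 20 = 33
  2 + 10 + 20 = 32
Therefore res = [42, 33, 32].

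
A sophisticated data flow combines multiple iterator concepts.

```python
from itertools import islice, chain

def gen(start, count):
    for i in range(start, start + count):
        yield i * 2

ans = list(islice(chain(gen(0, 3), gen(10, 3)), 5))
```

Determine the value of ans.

Step 1: gen(0, 3) yields [0, 2, 4].
Step 2: gen(10, 3) yields [20, 22, 24].
Step 3: chain concatenates: [0, 2, 4, 20, 22, 24].
Step 4: islice takes first 5: [0, 2, 4, 20, 22].
Therefore ans = [0, 2, 4, 20, 22].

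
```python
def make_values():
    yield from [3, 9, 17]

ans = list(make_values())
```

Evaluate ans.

Step 1: yield from delegates to the iterable, yielding each element.
Step 2: Collected values: [3, 9, 17].
Therefore ans = [3, 9, 17].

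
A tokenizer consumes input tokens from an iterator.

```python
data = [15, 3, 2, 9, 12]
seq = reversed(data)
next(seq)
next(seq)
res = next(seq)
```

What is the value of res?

Step 1: reversed([15, 3, 2, 9, 12]) gives iterator: [12, 9, 2, 3, 15].
Step 2: First next() = 12, second next() = 9.
Step 3: Third next() = 2.
Therefore res = 2.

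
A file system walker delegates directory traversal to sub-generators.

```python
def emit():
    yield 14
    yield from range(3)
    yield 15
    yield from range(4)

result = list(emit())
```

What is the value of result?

Step 1: Trace yields in order:
  yield 14
  yield 0
  yield 1
  yield 2
  yield 15
  yield 0
  yield 1
  yield 2
  yield 3
Therefore result = [14, 0, 1, 2, 15, 0, 1, 2, 3].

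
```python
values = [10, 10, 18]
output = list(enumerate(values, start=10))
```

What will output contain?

Step 1: enumerate with start=10:
  (10, 10)
  (11, 10)
  (12, 18)
Therefore output = [(10, 10), (11, 10), (12, 18)].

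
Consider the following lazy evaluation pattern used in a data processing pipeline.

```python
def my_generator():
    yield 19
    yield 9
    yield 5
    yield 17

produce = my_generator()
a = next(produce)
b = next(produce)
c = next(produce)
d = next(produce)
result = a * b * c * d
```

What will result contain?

Step 1: Create generator and consume all values:
  a = next(produce) = 19
  b = next(produce) = 9
  c = next(produce) = 5
  d = next(produce) = 17
Step 2: result = 19 * 9 * 5 * 17 = 14535.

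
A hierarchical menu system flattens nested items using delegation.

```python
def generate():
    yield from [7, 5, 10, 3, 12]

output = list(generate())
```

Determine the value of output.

Step 1: yield from delegates to the iterable, yielding each element.
Step 2: Collected values: [7, 5, 10, 3, 12].
Therefore output = [7, 5, 10, 3, 12].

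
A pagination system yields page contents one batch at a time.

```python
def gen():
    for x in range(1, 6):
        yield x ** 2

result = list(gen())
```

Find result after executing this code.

Step 1: For each x in range(1, 6), yield x**2:
  x=1: yield 1**2 = 1
  x=2: yield 2**2 = 4
  x=3: yield 3**2 = 9
  x=4: yield 4**2 = 16
  x=5: yield 5**2 = 25
Therefore result = [1, 4, 9, 16, 25].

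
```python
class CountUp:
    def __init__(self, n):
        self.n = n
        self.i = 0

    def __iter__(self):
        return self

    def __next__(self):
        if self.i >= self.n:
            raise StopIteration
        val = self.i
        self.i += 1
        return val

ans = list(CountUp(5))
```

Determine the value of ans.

Step 1: CountUp(5) creates an iterator counting 0 to 4.
Step 2: list() consumes all values: [0, 1, 2, 3, 4].
Therefore ans = [0, 1, 2, 3, 4].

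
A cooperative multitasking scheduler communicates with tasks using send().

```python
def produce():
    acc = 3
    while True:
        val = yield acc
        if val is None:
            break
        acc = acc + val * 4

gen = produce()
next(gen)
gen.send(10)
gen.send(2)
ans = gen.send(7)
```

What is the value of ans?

Step 1: next() -> yield acc=3.
Step 2: send(10) -> val=10, acc = 3 + 10*4 = 43, yield 43.
Step 3: send(2) -> val=2, acc = 43 + 2*4 = 51, yield 51.
Step 4: send(7) -> val=7, acc = 51 + 7*4 = 79, yield 79.
Therefore ans = 79.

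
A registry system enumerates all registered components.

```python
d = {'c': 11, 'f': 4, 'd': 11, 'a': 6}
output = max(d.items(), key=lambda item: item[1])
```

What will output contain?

Step 1: Find item with maximum value:
  ('c', 11)
  ('f', 4)
  ('d', 11)
  ('a', 6)
Step 2: Maximum value is 11 at key 'c'.
Therefore output = ('c', 11).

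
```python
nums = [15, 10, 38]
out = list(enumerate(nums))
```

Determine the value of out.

Step 1: enumerate pairs each element with its index:
  (0, 15)
  (1, 10)
  (2, 38)
Therefore out = [(0, 15), (1, 10), (2, 38)].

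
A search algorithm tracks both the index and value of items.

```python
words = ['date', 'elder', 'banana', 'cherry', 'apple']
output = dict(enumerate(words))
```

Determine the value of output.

Step 1: enumerate pairs indices with words:
  0 -> 'date'
  1 -> 'elder'
  2 -> 'banana'
  3 -> 'cherry'
  4 -> 'apple'
Therefore output = {0: 'date', 1: 'elder', 2: 'banana', 3: 'cherry', 4: 'apple'}.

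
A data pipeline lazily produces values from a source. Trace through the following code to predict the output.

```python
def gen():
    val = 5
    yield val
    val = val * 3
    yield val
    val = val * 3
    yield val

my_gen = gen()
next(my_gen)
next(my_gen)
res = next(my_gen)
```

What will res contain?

Step 1: Trace through generator execution:
  Yield 1: val starts at 5, yield 5
  Yield 2: val = 5 * 3 = 15, yield 15
  Yield 3: val = 15 * 3 = 45, yield 45
Step 2: First next() gets 5, second next() gets the second value, third next() yields 45.
Therefore res = 45.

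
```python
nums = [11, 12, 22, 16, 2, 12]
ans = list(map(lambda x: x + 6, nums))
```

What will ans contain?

Step 1: Apply lambda x: x + 6 to each element:
  11 -> 17
  12 -> 18
  22 -> 28
  16 -> 22
  2 -> 8
  12 -> 18
Therefore ans = [17, 18, 28, 22, 8, 18].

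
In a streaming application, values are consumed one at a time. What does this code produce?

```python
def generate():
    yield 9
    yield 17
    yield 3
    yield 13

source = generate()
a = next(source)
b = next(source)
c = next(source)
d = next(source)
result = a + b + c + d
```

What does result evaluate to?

Step 1: Create generator and consume all values:
  a = next(source) = 9
  b = next(source) = 17
  c = next(source) = 3
  d = next(source) = 13
Step 2: result = 9 + 17 + 3 + 13 = 42.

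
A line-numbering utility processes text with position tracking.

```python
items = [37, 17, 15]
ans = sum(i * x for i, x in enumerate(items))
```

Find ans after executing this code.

Step 1: Compute i * x for each (i, x) in enumerate([37, 17, 15]):
  i=0, x=37: 0*37 = 0
  i=1, x=17: 1*17 = 17
  i=2, x=15: 2*15 = 30
Step 2: sum = 0 + 17 + 30 = 47.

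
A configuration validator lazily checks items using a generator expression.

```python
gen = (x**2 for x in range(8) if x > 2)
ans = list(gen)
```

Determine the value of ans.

Step 1: For range(8), keep x > 2, then square:
  x=0: 0 <= 2, excluded
  x=1: 1 <= 2, excluded
  x=2: 2 <= 2, excluded
  x=3: 3 > 2, yield 3**2 = 9
  x=4: 4 > 2, yield 4**2 = 16
  x=5: 5 > 2, yield 5**2 = 25
  x=6: 6 > 2, yield 6**2 = 36
  x=7: 7 > 2, yield 7**2 = 49
Therefore ans = [9, 16, 25, 36, 49].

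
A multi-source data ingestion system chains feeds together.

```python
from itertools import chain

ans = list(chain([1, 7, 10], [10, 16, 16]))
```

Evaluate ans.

Step 1: chain() concatenates iterables: [1, 7, 10] + [10, 16, 16].
Therefore ans = [1, 7, 10, 10, 16, 16].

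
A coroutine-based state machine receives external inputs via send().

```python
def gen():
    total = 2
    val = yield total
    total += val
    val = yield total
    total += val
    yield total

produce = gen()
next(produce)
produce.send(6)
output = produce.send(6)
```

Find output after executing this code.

Step 1: next() -> yield total=2.
Step 2: send(6) -> val=6, total = 2+6 = 8, yield 8.
Step 3: send(6) -> val=6, total = 8+6 = 14, yield 14.
Therefore output = 14.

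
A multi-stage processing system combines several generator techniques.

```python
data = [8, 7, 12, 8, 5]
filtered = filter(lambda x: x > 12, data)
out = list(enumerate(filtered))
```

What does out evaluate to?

Step 1: Filter [8, 7, 12, 8, 5] for > 12: [].
Step 2: enumerate re-indexes from 0: [].
Therefore out = [].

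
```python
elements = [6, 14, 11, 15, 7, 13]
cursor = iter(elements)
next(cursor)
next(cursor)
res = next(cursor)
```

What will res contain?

Step 1: Create iterator over [6, 14, 11, 15, 7, 13].
Step 2: next() consumes 6.
Step 3: next() consumes 14.
Step 4: next() returns 11.
Therefore res = 11.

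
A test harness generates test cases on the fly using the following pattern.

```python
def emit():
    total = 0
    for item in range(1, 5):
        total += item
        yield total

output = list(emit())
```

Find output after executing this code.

Step 1: Generator accumulates running sum:
  item=1: total = 1, yield 1
  item=2: total = 3, yield 3
  item=3: total = 6, yield 6
  item=4: total = 10, yield 10
Therefore output = [1, 3, 6, 10].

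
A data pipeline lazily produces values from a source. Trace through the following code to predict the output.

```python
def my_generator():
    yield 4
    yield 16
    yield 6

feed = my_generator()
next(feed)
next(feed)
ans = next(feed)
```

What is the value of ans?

Step 1: my_generator() creates a generator.
Step 2: next(feed) yields 4 (consumed and discarded).
Step 3: next(feed) yields 16 (consumed and discarded).
Step 4: next(feed) yields 6, assigned to ans.
Therefore ans = 6.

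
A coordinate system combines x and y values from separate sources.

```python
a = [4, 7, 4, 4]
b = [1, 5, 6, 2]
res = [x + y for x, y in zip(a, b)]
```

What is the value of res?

Step 1: Add corresponding elements:
  4 + 1 = 5
  7 + 5 = 12
  4 + 6 = 10
  4 + 2 = 6
Therefore res = [5, 12, 10, 6].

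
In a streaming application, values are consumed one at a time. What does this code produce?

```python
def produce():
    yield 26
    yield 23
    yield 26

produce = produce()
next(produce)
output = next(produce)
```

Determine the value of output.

Step 1: produce() creates a generator.
Step 2: next(produce) yields 26 (consumed and discarded).
Step 3: next(produce) yields 23, assigned to output.
Therefore output = 23.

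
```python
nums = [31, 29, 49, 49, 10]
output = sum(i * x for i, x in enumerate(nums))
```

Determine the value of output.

Step 1: Compute i * x for each (i, x) in enumerate([31, 29, 49, 49, 10]):
  i=0, x=31: 0*31 = 0
  i=1, x=29: 1*29 = 29
  i=2, x=49: 2*49 = 98
  i=3, x=49: 3*49 = 147
  i=4, x=10: 4*10 = 40
Step 2: sum = 0 + 29 + 98 + 147 + 40 = 314.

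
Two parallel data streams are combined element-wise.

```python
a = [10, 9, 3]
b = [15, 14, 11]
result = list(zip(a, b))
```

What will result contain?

Step 1: zip pairs elements at same index:
  Index 0: (10, 15)
  Index 1: (9, 14)
  Index 2: (3, 11)
Therefore result = [(10, 15), (9, 14), (3, 11)].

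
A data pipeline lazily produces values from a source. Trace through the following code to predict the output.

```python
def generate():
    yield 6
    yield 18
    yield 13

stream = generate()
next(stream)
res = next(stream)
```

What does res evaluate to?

Step 1: generate() creates a generator.
Step 2: next(stream) yields 6 (consumed and discarded).
Step 3: next(stream) yields 18, assigned to res.
Therefore res = 18.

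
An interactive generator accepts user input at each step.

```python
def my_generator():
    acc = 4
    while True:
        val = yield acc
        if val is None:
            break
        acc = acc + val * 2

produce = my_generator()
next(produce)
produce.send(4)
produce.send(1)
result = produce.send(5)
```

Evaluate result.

Step 1: next() -> yield acc=4.
Step 2: send(4) -> val=4, acc = 4 + 4*2 = 12, yield 12.
Step 3: send(1) -> val=1, acc = 12 + 1*2 = 14, yield 14.
Step 4: send(5) -> val=5, acc = 14 + 5*2 = 24, yield 24.
Therefore result = 24.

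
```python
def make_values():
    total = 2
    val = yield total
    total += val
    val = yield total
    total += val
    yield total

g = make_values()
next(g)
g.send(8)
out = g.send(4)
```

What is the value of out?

Step 1: next() -> yield total=2.
Step 2: send(8) -> val=8, total = 2+8 = 10, yield 10.
Step 3: send(4) -> val=4, total = 10+4 = 14, yield 14.
Therefore out = 14.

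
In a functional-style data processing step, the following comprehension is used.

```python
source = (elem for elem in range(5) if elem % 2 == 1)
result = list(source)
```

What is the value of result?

Step 1: Filter range(5) keeping only odd values:
  elem=0: even, excluded
  elem=1: odd, included
  elem=2: even, excluded
  elem=3: odd, included
  elem=4: even, excluded
Therefore result = [1, 3].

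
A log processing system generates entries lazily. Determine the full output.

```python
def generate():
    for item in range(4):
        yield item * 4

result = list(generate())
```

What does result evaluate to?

Step 1: For each item in range(4), yield item * 4:
  item=0: yield 0 * 4 = 0
  item=1: yield 1 * 4 = 4
  item=2: yield 2 * 4 = 8
  item=3: yield 3 * 4 = 12
Therefore result = [0, 4, 8, 12].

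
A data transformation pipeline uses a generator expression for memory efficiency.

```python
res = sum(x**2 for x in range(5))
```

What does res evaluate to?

Step 1: Compute x**2 for each x in range(5):
  x=0: 0**2 = 0
  x=1: 1**2 = 1
  x=2: 2**2 = 4
  x=3: 3**2 = 9
  x=4: 4**2 = 16
Step 2: sum = 0 + 1 + 4 + 9 + 16 = 30.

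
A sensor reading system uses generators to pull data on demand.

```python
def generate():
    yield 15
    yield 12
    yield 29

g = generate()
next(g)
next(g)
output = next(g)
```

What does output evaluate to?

Step 1: generate() creates a generator.
Step 2: next(g) yields 15 (consumed and discarded).
Step 3: next(g) yields 12 (consumed and discarded).
Step 4: next(g) yields 29, assigned to output.
Therefore output = 29.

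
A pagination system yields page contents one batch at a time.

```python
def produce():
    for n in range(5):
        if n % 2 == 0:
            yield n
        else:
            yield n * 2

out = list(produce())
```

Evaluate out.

Step 1: For each n in range(5), yield n if even, else n*2:
  n=0 (even): yield 0
  n=1 (odd): yield 1*2 = 2
  n=2 (even): yield 2
  n=3 (odd): yield 3*2 = 6
  n=4 (even): yield 4
Therefore out = [0, 2, 2, 6, 4].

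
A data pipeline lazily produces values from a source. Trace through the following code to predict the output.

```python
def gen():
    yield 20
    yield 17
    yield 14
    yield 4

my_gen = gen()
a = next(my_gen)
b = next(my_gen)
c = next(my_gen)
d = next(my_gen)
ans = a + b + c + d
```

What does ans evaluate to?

Step 1: Create generator and consume all values:
  a = next(my_gen) = 20
  b = next(my_gen) = 17
  c = next(my_gen) = 14
  d = next(my_gen) = 4
Step 2: ans = 20 + 17 + 14 + 4 = 55.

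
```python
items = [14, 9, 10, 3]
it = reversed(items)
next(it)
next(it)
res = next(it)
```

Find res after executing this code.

Step 1: reversed([14, 9, 10, 3]) gives iterator: [3, 10, 9, 14].
Step 2: First next() = 3, second next() = 10.
Step 3: Third next() = 9.
Therefore res = 9.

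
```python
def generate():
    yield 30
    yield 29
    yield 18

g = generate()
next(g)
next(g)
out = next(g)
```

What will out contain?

Step 1: generate() creates a generator.
Step 2: next(g) yields 30 (consumed and discarded).
Step 3: next(g) yields 29 (consumed and discarded).
Step 4: next(g) yields 18, assigned to out.
Therefore out = 18.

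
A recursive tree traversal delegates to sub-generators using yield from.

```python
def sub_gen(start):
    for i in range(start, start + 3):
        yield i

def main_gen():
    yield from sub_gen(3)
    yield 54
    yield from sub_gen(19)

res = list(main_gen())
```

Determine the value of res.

Step 1: main_gen() delegates to sub_gen(3):
  yield 3
  yield 4
  yield 5
Step 2: yield 54
Step 3: Delegates to sub_gen(19):
  yield 19
  yield 20
  yield 21
Therefore res = [3, 4, 5, 54, 19, 20, 21].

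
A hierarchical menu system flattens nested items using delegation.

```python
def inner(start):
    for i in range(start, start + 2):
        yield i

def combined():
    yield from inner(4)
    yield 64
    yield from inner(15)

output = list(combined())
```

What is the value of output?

Step 1: combined() delegates to inner(4):
  yield 4
  yield 5
Step 2: yield 64
Step 3: Delegates to inner(15):
  yield 15
  yield 16
Therefore output = [4, 5, 64, 15, 16].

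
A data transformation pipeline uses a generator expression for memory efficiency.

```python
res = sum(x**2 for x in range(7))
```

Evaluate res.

Step 1: Compute x**2 for each x in range(7):
  x=0: 0**2 = 0
  x=1: 1**2 = 1
  x=2: 2**2 = 4
  x=3: 3**2 = 9
  x=4: 4**2 = 16
  x=5: 5**2 = 25
  x=6: 6**2 = 36
Step 2: sum = 0 + 1 + 4 + 9 + 16 + 25 + 36 = 91.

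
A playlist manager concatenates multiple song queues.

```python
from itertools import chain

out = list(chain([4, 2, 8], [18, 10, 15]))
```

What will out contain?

Step 1: chain() concatenates iterables: [4, 2, 8] + [18, 10, 15].
Therefore out = [4, 2, 8, 18, 10, 15].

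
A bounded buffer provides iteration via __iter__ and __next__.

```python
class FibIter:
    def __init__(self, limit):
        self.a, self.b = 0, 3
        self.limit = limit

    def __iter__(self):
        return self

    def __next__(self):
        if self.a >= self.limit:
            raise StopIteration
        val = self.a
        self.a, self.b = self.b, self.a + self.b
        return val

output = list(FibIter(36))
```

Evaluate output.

Step 1: Fibonacci-like sequence (a=0, b=3) until >= 36:
  Yield 0, then a,b = 3,3
  Yield 3, then a,b = 3,6
  Yield 3, then a,b = 6,9
  Yield 6, then a,b = 9,15
  Yield 9, then a,b = 15,24
  Yield 15, then a,b = 24,39
  Yield 24, then a,b = 39,63
Step 2: 39 >= 36, stop.
Therefore output = [0, 3, 3, 6, 9, 15, 24].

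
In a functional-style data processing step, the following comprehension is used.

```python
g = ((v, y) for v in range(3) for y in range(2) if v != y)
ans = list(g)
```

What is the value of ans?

Step 1: Nested generator over range(3) x range(2) where v != y:
  (0, 0): excluded (v == y)
  (0, 1): included
  (1, 0): included
  (1, 1): excluded (v == y)
  (2, 0): included
  (2, 1): included
Therefore ans = [(0, 1), (1, 0), (2, 0), (2, 1)].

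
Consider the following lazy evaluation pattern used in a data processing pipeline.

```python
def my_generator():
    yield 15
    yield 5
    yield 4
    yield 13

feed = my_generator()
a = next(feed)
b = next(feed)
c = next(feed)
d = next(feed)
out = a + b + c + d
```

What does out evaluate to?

Step 1: Create generator and consume all values:
  a = next(feed) = 15
  b = next(feed) = 5
  c = next(feed) = 4
  d = next(feed) = 13
Step 2: out = 15 + 5 + 4 + 13 = 37.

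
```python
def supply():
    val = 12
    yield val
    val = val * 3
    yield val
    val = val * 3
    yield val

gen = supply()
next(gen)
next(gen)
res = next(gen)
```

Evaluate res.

Step 1: Trace through generator execution:
  Yield 1: val starts at 12, yield 12
  Yield 2: val = 12 * 3 = 36, yield 36
  Yield 3: val = 36 * 3 = 108, yield 108
Step 2: First next() gets 12, second next() gets the second value, third next() yields 108.
Therefore res = 108.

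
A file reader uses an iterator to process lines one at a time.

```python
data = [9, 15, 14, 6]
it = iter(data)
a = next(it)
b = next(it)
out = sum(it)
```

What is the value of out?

Step 1: Create iterator over [9, 15, 14, 6].
Step 2: a = next() = 9, b = next() = 15.
Step 3: sum() of remaining [14, 6] = 20.
Therefore out = 20.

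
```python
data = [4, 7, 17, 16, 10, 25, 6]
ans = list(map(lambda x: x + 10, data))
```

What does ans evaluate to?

Step 1: Apply lambda x: x + 10 to each element:
  4 -> 14
  7 -> 17
  17 -> 27
  16 -> 26
  10 -> 20
  25 -> 35
  6 -> 16
Therefore ans = [14, 17, 27, 26, 20, 35, 16].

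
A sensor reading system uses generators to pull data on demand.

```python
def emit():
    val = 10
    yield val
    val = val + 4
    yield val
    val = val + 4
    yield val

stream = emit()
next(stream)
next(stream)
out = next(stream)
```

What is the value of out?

Step 1: Trace through generator execution:
  Yield 1: val starts at 10, yield 10
  Yield 2: val = 10 + 4 = 14, yield 14
  Yield 3: val = 14 + 4 = 18, yield 18
Step 2: First next() gets 10, second next() gets the second value, third next() yields 18.
Therefore out = 18.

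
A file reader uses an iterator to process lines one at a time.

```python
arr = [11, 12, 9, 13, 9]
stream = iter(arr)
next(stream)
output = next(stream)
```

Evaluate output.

Step 1: Create iterator over [11, 12, 9, 13, 9].
Step 2: next() consumes 11.
Step 3: next() returns 12.
Therefore output = 12.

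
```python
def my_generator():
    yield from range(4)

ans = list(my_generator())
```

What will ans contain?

Step 1: yield from delegates to the iterable, yielding each element.
Step 2: Collected values: [0, 1, 2, 3].
Therefore ans = [0, 1, 2, 3].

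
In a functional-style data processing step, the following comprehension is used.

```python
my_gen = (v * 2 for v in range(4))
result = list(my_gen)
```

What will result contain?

Step 1: For each v in range(4), compute v*2:
  v=0: 0*2 = 0
  v=1: 1*2 = 2
  v=2: 2*2 = 4
  v=3: 3*2 = 6
Therefore result = [0, 2, 4, 6].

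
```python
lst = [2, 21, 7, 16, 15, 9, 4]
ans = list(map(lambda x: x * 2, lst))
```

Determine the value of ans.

Step 1: Apply lambda x: x * 2 to each element:
  2 -> 4
  21 -> 42
  7 -> 14
  16 -> 32
  15 -> 30
  9 -> 18
  4 -> 8
Therefore ans = [4, 42, 14, 32, 30, 18, 8].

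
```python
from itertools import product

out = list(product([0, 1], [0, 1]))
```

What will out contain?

Step 1: product([0, 1], [0, 1]) gives all pairs:
  (0, 0)
  (0, 1)
  (1, 0)
  (1, 1)
Therefore out = [(0, 0), (0, 1), (1, 0), (1, 1)].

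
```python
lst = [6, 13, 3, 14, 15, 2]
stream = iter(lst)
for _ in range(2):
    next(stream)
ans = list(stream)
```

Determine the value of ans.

Step 1: Create iterator over [6, 13, 3, 14, 15, 2].
Step 2: Advance 2 positions (consuming [6, 13]).
Step 3: list() collects remaining elements: [3, 14, 15, 2].
Therefore ans = [3, 14, 15, 2].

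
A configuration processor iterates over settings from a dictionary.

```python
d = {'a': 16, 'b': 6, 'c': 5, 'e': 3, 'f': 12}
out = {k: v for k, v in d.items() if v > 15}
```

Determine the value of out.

Step 1: Filter items where value > 15:
  'a': 16 > 15: kept
  'b': 6 <= 15: removed
  'c': 5 <= 15: removed
  'e': 3 <= 15: removed
  'f': 12 <= 15: removed
Therefore out = {'a': 16}.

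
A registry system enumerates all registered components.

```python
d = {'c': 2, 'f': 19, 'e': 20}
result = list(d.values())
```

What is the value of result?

Step 1: d.values() returns the dictionary values in insertion order.
Therefore result = [2, 19, 20].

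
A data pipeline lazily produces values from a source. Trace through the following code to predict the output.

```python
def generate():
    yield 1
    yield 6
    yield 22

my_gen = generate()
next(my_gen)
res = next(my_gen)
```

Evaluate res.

Step 1: generate() creates a generator.
Step 2: next(my_gen) yields 1 (consumed and discarded).
Step 3: next(my_gen) yields 6, assigned to res.
Therefore res = 6.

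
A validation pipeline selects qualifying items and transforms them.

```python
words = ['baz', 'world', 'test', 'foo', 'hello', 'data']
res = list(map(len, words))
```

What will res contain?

Step 1: Map len() to each word:
  'baz' -> 3
  'world' -> 5
  'test' -> 4
  'foo' -> 3
  'hello' -> 5
  'data' -> 4
Therefore res = [3, 5, 4, 3, 5, 4].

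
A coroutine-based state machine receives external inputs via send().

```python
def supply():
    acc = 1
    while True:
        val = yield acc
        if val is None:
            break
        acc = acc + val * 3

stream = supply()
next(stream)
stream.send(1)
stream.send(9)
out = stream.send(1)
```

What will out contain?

Step 1: next() -> yield acc=1.
Step 2: send(1) -> val=1, acc = 1 + 1*3 = 4, yield 4.
Step 3: send(9) -> val=9, acc = 4 + 9*3 = 31, yield 31.
Step 4: send(1) -> val=1, acc = 31 + 1*3 = 34, yield 34.
Therefore out = 34.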